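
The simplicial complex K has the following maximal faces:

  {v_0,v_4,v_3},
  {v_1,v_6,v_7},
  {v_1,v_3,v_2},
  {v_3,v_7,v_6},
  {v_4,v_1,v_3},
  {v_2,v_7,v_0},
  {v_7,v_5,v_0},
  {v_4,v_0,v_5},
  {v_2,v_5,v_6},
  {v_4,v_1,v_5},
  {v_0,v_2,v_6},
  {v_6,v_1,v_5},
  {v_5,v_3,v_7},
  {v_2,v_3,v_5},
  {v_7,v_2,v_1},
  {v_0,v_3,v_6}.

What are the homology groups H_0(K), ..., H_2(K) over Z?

H_0 = Z,  H_1 = Z^2,  H_2 = Z.

Fix the vertex order v_0 < v_1 < v_2 < v_3 < v_4 < v_5 < v_6 < v_7 and write every simplex with vertices in increasing order. Then dim K = 2 and the simplices of K are:

  0-simplices (8): [v_0], [v_1], [v_2], [v_3], [v_4], [v_5], [v_6], [v_7]
  1-simplices (24): (24 of them)
  2-simplices (16): (16 of them)

giving chain groups C_0 ≅ Z^8, C_1 ≅ Z^24, C_2 ≅ Z^16.

∂_1: C_1 → C_0 is given by ∂[p,q] = [q] − [p]. For instance
  ∂[v_1,v_3] = [v_3] − [v_1].
The resulting 8×24 matrix has rank 7, and its Smith normal form has invariant factors (1,1,1,1,1,1,1).

∂_2: C_2 → C_1 sends each 2-simplex [p,q,r] to [q,r] − [p,r] + [p,q]. For instance
  ∂[v_0,v_5,v_7] = [v_5,v_7] − [v_0,v_7] + [v_0,v_5],
  ∂[v_1,v_5,v_6] = [v_5,v_6] − [v_1,v_6] + [v_1,v_5].
The 24×16 boundary matrix has rank 15 and Smith normal form diag(1,1,1,1,1,1,1,1,1,1,1,1,1,1,1).

Computing H_k = (kernel of ∂_k) / (image of ∂_{k+1}):

  H_0: rank C_0 − rank ∂_1 = 8 − 7 = 1, and the invariant factors of ∂_1 are all 1, so H_0 = Z.
  H_1: rank ker ∂_1 − rank ∂_2 = (24 − 7) − 15 = 2, and the invariant factors of ∂_2 are all 1, so H_1 = Z^2.
  H_2: rank ker ∂_2 − rank ∂_3 = (16 − 15) − 0 = 1, and there is no ∂_3, so H_2 = Z.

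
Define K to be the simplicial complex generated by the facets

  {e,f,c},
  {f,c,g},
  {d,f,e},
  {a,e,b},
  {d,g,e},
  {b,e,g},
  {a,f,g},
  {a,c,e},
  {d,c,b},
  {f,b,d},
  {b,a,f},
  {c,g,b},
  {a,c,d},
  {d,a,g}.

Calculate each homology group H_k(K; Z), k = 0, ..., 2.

H_0 ≅ Z,  H_1 ≅ Z^2,  H_2 ≅ Z.

We work with the vertex ordering a < b < c < d < e < f < g. The simplices of K, each written with vertices in increasing order, are:

  0-simplices (7): a, b, c, d, e, f, g
  1-simplices (21): ab, ac, ad, ae, af, ag, bc, bd, be, bf, bg, cd, ce, cf, cg, de, df, dg, ef, eg, fg
  2-simplices (14): abe, abf, acd, ace, adg, afg, bcd, bcg, bdf, beg, cef, cfg, def, deg

giving chain groups C_0 ≅ Z^7, C_1 ≅ Z^21, C_2 ≅ Z^14.

Boundary ∂_1: C_1 → C_0 is given by ∂[p,q] = [q] − [p]. For instance
  ∂cg = g − c.
This gives a 7×21 integer matrix of rank 6; reducing to Smith normal form yields diagonal entries (1,1,1,1,1,1).

Boundary ∂_2: C_2 → C_1 sends each 2-simplex [p,q,r] to [q,r] − [p,r] + [p,q]. For instance
  ∂deg = eg − dg + de,
  ∂cfg = fg − cg + cf.
The 21×14 boundary matrix has rank 13 and Smith normal form diag(1,1,1,1,1,1,1,1,1,1,1,1,1).

Now H_k = ker ∂_k / im ∂_{k+1}, so:

  H_0: rank C_0 − rank ∂_1 = 7 − 6 = 1, and the invariant factors of ∂_1 are all 1, so H_0 ≅ Z.
  H_1: rank ker ∂_1 − rank ∂_2 = (21 − 6) − 13 = 2, and the invariant factors of ∂_2 are all 1, so H_1 ≅ Z^2.
  H_2: rank ker ∂_2 − rank ∂_3 = (14 − 13) − 0 = 1, and there is no ∂_3, so H_2 ≅ Z.

As a check, the Euler characteristic is 7 − 21 + 14 = 0, which agrees with 1 − 2 + 1 = 0.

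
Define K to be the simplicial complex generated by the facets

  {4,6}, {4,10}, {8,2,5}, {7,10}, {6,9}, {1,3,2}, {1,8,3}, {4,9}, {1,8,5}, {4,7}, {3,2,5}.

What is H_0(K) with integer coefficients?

Take the total order 1 < 2 < 3 < 4 < 5 < 6 < 7 < 8 < 9 < 10 on the vertex set. Then K (dimension 2) consists of the simplices:

  0-simplices (10): [1], [2], [3], [4], [5], [6], [7], [8], [9], [10]
  1-simplices (16): [1,2], [1,3], [1,5], [1,8], [2,3], [2,5], [2,8], [3,5], [3,8], [4,6], [4,7], [4,9], [4,10], [5,8], [6,9], [7,10]
  2-simplices (5): [1,2,3], [1,3,8], [1,5,8], [2,3,5], [2,5,8]

Hence C_0 ≅ Z^10, C_1 ≅ Z^16, C_2 ≅ Z^5.

∂_1: C_1 → C_0 sends each edge [p,q] (with p < q) to q − p. For instance
  ∂[2,5] = [5] − [2].
The resulting 10×16 matrix has rank 8, and its Smith normal form has invariant factors (1,1,1,1,1,1,1,1).

∂_2: C_2 → C_1 acts by ∂[p,q,r] = [q,r] − [p,r] + [p,q]. For instance
  ∂[1,3,8] = [3,8] − [1,8] + [1,3],
  ∂[2,5,8] = [5,8] − [2,8] + [2,5].
The resulting 16×5 matrix has rank 5, and its Smith normal form has invariant factors (1,1,1,1,1).

From H_k ≅ ker(∂_k) / im(∂_{k+1}) we obtain:

  H_0: rank C_0 − rank ∂_1 = 10 − 8 = 2, and the invariant factors of ∂_1 are all 1, so H_0 = Z^2.

(K is a triangulation of the disjoint union of a wedge of 2 circles and the Möbius band.)

H_0 ≅ Z^2.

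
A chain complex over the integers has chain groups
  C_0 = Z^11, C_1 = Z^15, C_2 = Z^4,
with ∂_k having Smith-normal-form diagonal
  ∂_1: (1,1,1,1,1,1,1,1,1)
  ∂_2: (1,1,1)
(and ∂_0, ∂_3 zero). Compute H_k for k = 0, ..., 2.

H_0 = Z^2,  H_1 = Z^3,  H_2 = Z.

H_0: b_0 = 11 − 0 − 9 = 2; torsion from ∂_1 factors > 1: none. So H_0 = Z^2.
H_1: b_1 = 15 − 9 − 3 = 3; torsion from ∂_2 factors > 1: none. So H_1 = Z^3.
H_2: b_2 = 4 − 3 − 0 = 1; torsion from ∂_3 factors > 1: none. So H_2 = Z.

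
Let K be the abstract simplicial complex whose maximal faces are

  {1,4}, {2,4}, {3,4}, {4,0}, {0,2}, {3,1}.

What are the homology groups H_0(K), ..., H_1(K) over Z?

H_0 ≅ Z,  H_1 ≅ Z^2.

Order the vertices as 0 < 1 < 2 < 3 < 4. Listing each simplex with vertices in this order, K has dimension 1 with simplices:

  0-simplices (5): [0], [1], [2], [3], [4]
  1-simplices (6): [0,2], [0,4], [1,3], [1,4], [2,4], [3,4]

so the chain groups are C_0 ≅ Z^5, C_1 ≅ Z^6.

The boundary map ∂_1: C_1 → C_0 is given by ∂[p,q] = [q] − [p]. For instance
  ∂[1,3] = [3] − [1].
The 5×6 boundary matrix has rank 4 and Smith normal form diag(1,1,1,1).

Computing H_k = (kernel of ∂_k) / (image of ∂_{k+1}):

  H_0: rank C_0 − rank ∂_1 = 5 − 4 = 1, and the invariant factors of ∂_1 are all 1, so H_0 = Z.
  H_1: rank ker ∂_1 − rank ∂_2 = (6 − 4) − 0 = 2, and there is no ∂_2, so H_1 = Z^2.

As a check, the Euler characteristic is 5 − 6 = -1, which agrees with 1 − 2 = -1.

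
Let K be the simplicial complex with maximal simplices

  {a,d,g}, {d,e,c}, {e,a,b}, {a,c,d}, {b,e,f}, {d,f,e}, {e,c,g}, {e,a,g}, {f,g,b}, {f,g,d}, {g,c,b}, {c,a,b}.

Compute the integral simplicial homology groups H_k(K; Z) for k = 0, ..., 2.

H_0 = Z,  H_1 = Z/2,  H_2 = 0.

We work with the vertex ordering a < b < c < d < e < f < g. The simplices of K, each written with vertices in increasing order, are:

  0-simplices (7): a, b, c, d, e, f, g
  1-simplices (18): ab, ac, ad, ae, ag, bc, be, bf, bg, cd, ce, cg, de, df, dg, ef, eg, fg
  2-simplices (12): abc, abe, acd, adg, aeg, bcg, bef, bfg, cde, ceg, def, dfg

Hence C_0 ≅ Z^7, C_1 ≅ Z^18, C_2 ≅ Z^12.

∂_1: C_1 → C_0 is given by ∂[p,q] = [q] − [p]. For instance
  ∂ab = b − a.
This gives a 7×18 integer matrix of rank 6; reducing to Smith normal form yields diagonal entries (1,1,1,1,1,1).

Boundary ∂_2: C_2 → C_1 maps a triangle to the signed sum of its edges. For instance
  ∂bef = ef − bf + be,
  ∂adg = dg − ag + ad.
As a 18×12 matrix over Z this has rank 12, with invariant factors (1,1,1,1,1,1,1,1,1,1,1,2).

Now H_k = ker ∂_k / im ∂_{k+1}, so:

  H_0: rank C_0 − rank ∂_1 = 7 − 6 = 1, and the invariant factors of ∂_1 are all 1, so H_0 = Z.
  H_1: rank ker ∂_1 − rank ∂_2 = (18 − 6) − 12 = 0, and ∂_2 has invariant factor 2 > 1, so H_1 = Z/2.
  H_2: rank ker ∂_2 − rank ∂_3 = (12 − 12) − 0 = 0, and there is no ∂_3, so H_2 = 0.

(K is a triangulation of the real projective plane RP^2.)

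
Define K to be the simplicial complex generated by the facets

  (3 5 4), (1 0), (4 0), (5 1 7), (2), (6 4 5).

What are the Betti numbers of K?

Take the total order 0 < 1 < 2 < 3 < 4 < 5 < 6 < 7 on the vertex set. Then K (dimension 2) consists of the simplices:

  0-simplices (8): [0], [1], [2], [3], [4], [5], [6], [7]
  1-simplices (10): [0,1], [0,4], [1,5], [1,7], [3,4], [3,5], [4,5], [4,6], [5,6], [5,7]
  2-simplices (3): [1,5,7], [3,4,5], [4,5,6]

so the chain groups are C_0 ≅ Z^8, C_1 ≅ Z^10, C_2 ≅ Z^3.

The boundary map ∂_1: C_1 → C_0 maps an edge to its endpoints' difference, ∂[p,q] = q − p. For instance
  ∂[5,6] = [6] − [5].
The 8×10 boundary matrix has rank 6 and Smith normal form diag(1,1,1,1,1,1).

Boundary ∂_2: C_2 → C_1 sends each 2-simplex [p,q,r] to [q,r] − [p,r] + [p,q]. For instance
  ∂[3,4,5] = [4,5] − [3,5] + [3,4],
  ∂[1,5,7] = [5,7] − [1,7] + [1,5].
This gives a 10×3 integer matrix of rank 3; reducing to Smith normal form yields diagonal entries (1,1,1).

Reading off H_k = ker ∂_k / im ∂_{k+1}:

  H_0: rank C_0 − rank ∂_1 = 8 − 6 = 2, and the invariant factors of ∂_1 are all 1, so H_0 = Z^2.
  H_1: rank ker ∂_1 − rank ∂_2 = (10 − 6) − 3 = 1, and the invariant factors of ∂_2 are all 1, so H_1 = Z.
  H_2: rank ker ∂_2 − rank ∂_3 = (3 − 3) − 0 = 0, and there is no ∂_3, so H_2 = 0.

Hence the Betti numbers are b_0 = 2, b_1 = 1, b_2 = 0.

b_0 = 2, b_1 = 1, b_2 = 0.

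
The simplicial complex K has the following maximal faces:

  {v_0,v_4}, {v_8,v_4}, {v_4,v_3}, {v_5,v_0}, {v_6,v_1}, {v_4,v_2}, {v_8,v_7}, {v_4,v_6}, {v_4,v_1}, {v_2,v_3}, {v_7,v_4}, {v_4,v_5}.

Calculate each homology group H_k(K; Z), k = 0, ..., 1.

Order the vertices as v_0 < v_1 < v_2 < v_3 < v_4 < v_5 < v_6 < v_7 < v_8. Listing each simplex with vertices in this order, K has dimension 1 with simplices:

  0-simplices (9): [v_0], [v_1], [v_2], [v_3], [v_4], [v_5], [v_6], [v_7], [v_8]
  1-simplices (12): [v_0,v_4], [v_0,v_5], [v_1,v_4], [v_1,v_6], [v_2,v_3], [v_2,v_4], [v_3,v_4], [v_4,v_5], [v_4,v_6], [v_4,v_7], [v_4,v_8], [v_7,v_8]

so the chain groups are C_0 ≅ Z^9, C_1 ≅ Z^12.

Boundary ∂_1: C_1 → C_0 sends each edge [p,q] (with p < q) to q − p. For instance
  ∂[v_1,v_4] = [v_4] − [v_1].
The resulting 9×12 matrix has rank 8, and its Smith normal form has invariant factors (1,1,1,1,1,1,1,1).

Now H_k = ker ∂_k / im ∂_{k+1}, so:

  H_0: rank C_0 − rank ∂_1 = 9 − 8 = 1, and the invariant factors of ∂_1 are all 1, so H_0 = Z.
  H_1: rank ker ∂_1 − rank ∂_2 = (12 − 8) − 0 = 4, and there is no ∂_2, so H_1 = Z^4.

H_0 ≅ Z,  H_1 ≅ Z^4.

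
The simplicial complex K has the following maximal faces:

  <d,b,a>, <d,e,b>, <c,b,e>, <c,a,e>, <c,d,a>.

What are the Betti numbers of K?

We work with the vertex ordering a < b < c < d < e. The simplices of K, each written with vertices in increasing order, are:

  0-simplices (5): a, b, c, d, e
  1-simplices (10): ab, ac, ad, ae, bc, bd, be, cd, ce, de
  2-simplices (5): abd, acd, ace, bce, bde

Hence C_0 ≅ Z^5, C_1 ≅ Z^10, C_2 ≅ Z^5.

Boundary ∂_1: C_1 → C_0 sends each edge [p,q] (with p < q) to q − p.
The resulting 5×10 matrix has rank 4, and its Smith normal form has invariant factors (1,1,1,1).

The boundary map ∂_2: C_2 → C_1 maps a triangle to the signed sum of its edges. For instance
  ∂ace = ce − ae + ac,
  ∂acd = cd − ad + ac.
The 10×5 boundary matrix has rank 5 and Smith normal form diag(1,1,1,1,1).

Computing H_k = (kernel of ∂_k) / (image of ∂_{k+1}):

  H_0: rank C_0 − rank ∂_1 = 5 − 4 = 1, and the invariant factors of ∂_1 are all 1, so H_0 = Z.
  H_1: rank ker ∂_1 − rank ∂_2 = (10 − 4) − 5 = 1, and the invariant factors of ∂_2 are all 1, so H_1 = Z.
  H_2: rank ker ∂_2 − rank ∂_3 = (5 − 5) − 0 = 0, and there is no ∂_3, so H_2 = 0.

As a check, the Euler characteristic is 5 − 10 + 5 = 0, which agrees with 1 − 1 + 0 = 0.

Hence the Betti numbers are b_0 = 1, b_1 = 1, b_2 = 0.

b_0 = 1, b_1 = 1, b_2 = 0.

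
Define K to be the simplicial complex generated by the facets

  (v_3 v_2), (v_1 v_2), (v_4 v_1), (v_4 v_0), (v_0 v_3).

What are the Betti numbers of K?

b_0 = 1, b_1 = 1.

K has 5 vertices, 5 edges.
rank ∂_0 = 0, rank ∂_1 = 4 ⇒ b_0 = 5 − 0 − 4 = 1; all invariant factors of ∂_1 are 1 so no torsion. So H_0 ≅ Z.
rank ∂_1 = 4, rank ∂_2 = 0 ⇒ b_1 = 5 − 4 − 0 = 1. So H_1 ≅ Z.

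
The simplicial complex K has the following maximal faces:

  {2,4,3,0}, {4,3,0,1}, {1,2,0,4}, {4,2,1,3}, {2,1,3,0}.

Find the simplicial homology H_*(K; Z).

Order the vertices as 0 < 1 < 2 < 3 < 4. Listing each simplex with vertices in this order, K has dimension 3 with simplices:

  0-simplices (5): [0], [1], [2], [3], [4]
  1-simplices (10): [0,1], [0,2], [0,3], [0,4], [1,2], [1,3], [1,4], [2,3], [2,4], [3,4]
  2-simplices (10): [0,1,2], [0,1,3], [0,1,4], [0,2,3], [0,2,4], [0,3,4], [1,2,3], [1,2,4], [1,3,4], [2,3,4]
  3-simplices (5): [0,1,2,3], [0,1,2,4], [0,1,3,4], [0,2,3,4], [1,2,3,4]

giving chain groups C_0 ≅ Z^5, C_1 ≅ Z^10, C_2 ≅ Z^10, C_3 ≅ Z^5.

Boundary ∂_1: C_1 → C_0 maps an edge to its endpoints' difference, ∂[p,q] = q − p. For instance
  ∂[0,4] = [4] − [0].
This gives a 5×10 integer matrix of rank 4; reducing to Smith normal form yields diagonal entries (1,1,1,1).

Boundary ∂_2: C_2 → C_1 sends each 2-simplex [p,q,r] to [q,r] − [p,r] + [p,q]. For instance
  ∂[0,3,4] = [3,4] − [0,4] + [0,3],
  ∂[0,2,3] = [2,3] − [0,3] + [0,2].
The resulting 10×10 matrix has rank 6, and its Smith normal form has invariant factors (1,1,1,1,1,1).

∂_3: C_3 → C_2 sends each 3-simplex σ to the alternating sum Σ_i (−1)^i (σ with its i-th vertex removed). For instance
  ∂[0,2,3,4] = [2,3,4] − [0,3,4] + [0,2,4] − [0,2,3],
  ∂[0,1,2,3] = [1,2,3] − [0,2,3] + [0,1,3] − [0,1,2].
This gives a 10×5 integer matrix of rank 4; reducing to Smith normal form yields diagonal entries (1,1,1,1).

Reading off H_k = ker ∂_k / im ∂_{k+1}:

  H_0: rank C_0 − rank ∂_1 = 5 − 4 = 1, and the invariant factors of ∂_1 are all 1, so H_0 = Z.
  H_1: rank ker ∂_1 − rank ∂_2 = (10 − 4) − 6 = 0, and the invariant factors of ∂_2 are all 1, so H_1 = 0.
  H_2: rank ker ∂_2 − rank ∂_3 = (10 − 6) − 4 = 0, and the invariant factors of ∂_3 are all 1, so H_2 = 0.
  H_3: rank ker ∂_3 − rank ∂_4 = (5 − 4) − 0 = 1, and there is no ∂_4, so H_3 = Z.

As a check, the Euler characteristic is 5 − 10 + 10 − 5 = 0, which agrees with 1 − 0 + 0 − 1 = 0.

H_0 ≅ Z,  H_1 = 0,  H_2 = 0,  H_3 ≅ Z.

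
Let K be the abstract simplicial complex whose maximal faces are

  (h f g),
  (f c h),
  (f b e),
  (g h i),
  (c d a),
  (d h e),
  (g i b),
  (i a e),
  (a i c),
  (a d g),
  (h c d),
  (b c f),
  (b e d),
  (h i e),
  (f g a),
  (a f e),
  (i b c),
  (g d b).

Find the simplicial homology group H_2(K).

K has 9 vertices, 27 edges, 18 triangles.
rank ∂_2 = 17, rank ∂_3 = 0 ⇒ b_2 = 18 − 17 − 0 = 1. So H_2 ≅ Z.

H_2 = Z.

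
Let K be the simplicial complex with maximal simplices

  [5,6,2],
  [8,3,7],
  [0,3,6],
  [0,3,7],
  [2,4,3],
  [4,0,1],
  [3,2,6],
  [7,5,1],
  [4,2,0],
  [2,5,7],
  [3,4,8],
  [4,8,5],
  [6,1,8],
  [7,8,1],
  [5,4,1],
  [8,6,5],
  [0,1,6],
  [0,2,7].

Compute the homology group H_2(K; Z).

Take the total order 0 < 1 < 2 < 3 < 4 < 5 < 6 < 7 < 8 on the vertex set. Then K (dimension 2) consists of the simplices:

  0-simplices (9): [0], [1], [2], [3], [4], [5], [6], [7], [8]
  1-simplices (27): (27 of them)
  2-simplices (18): [0,1,4], [0,1,6], [0,2,4], [0,2,7], [0,3,6], [0,3,7], [1,4,5], [1,5,7], [1,6,8], [1,7,8], [2,3,4], [2,3,6], [2,5,6], [2,5,7], [3,4,8], [3,7,8], [4,5,8], [5,6,8]

so the chain groups are C_0 ≅ Z^9, C_1 ≅ Z^27, C_2 ≅ Z^18.

∂_1: C_1 → C_0 is given by ∂[p,q] = [q] − [p]. For instance
  ∂[0,7] = [7] − [0].
As a 9×27 matrix over Z this has rank 8, with invariant factors (1,1,1,1,1,1,1,1).

Boundary ∂_2: C_2 → C_1 maps a triangle to the signed sum of its edges. For instance
  ∂[2,5,6] = [5,6] − [2,6] + [2,5],
  ∂[0,1,6] = [1,6] − [0,6] + [0,1].
The resulting 27×18 matrix has rank 18, and its Smith normal form has invariant factors (1,1,1,1,1,1,1,1,1,1,1,1,1,1,1,1,1,2).

Now H_k = ker ∂_k / im ∂_{k+1}, so:

  H_2: rank ker ∂_2 − rank ∂_3 = (18 − 18) − 0 = 0, and there is no ∂_3, so H_2 ≅ 0.

(K is a triangulation of the Klein bottle.)

H_2 = 0.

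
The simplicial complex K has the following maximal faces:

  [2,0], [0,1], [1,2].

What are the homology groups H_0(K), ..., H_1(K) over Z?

We work with the vertex ordering 0 < 1 < 2. The simplices of K, each written with vertices in increasing order, are:

  0-simplices (3): [0], [1], [2]
  1-simplices (3): [0,1], [0,2], [1,2]

Hence C_0 ≅ Z^3, C_1 ≅ Z^3.

∂_1: C_1 → C_0 maps an edge to its endpoints' difference, ∂[p,q] = q − p. For instance
  ∂[0,2] = [2] − [0].
This gives a 3×3 integer matrix of rank 2; reducing to Smith normal form yields diagonal entries (1,1).

Now H_k = ker ∂_k / im ∂_{k+1}, so:

  H_0: rank C_0 − rank ∂_1 = 3 − 2 = 1, and the invariant factors of ∂_1 are all 1, so H_0 = Z.
  H_1: rank ker ∂_1 − rank ∂_2 = (3 − 2) − 0 = 1, and there is no ∂_2, so H_1 = Z.

H_0 ≅ Z,  H_1 ≅ Z.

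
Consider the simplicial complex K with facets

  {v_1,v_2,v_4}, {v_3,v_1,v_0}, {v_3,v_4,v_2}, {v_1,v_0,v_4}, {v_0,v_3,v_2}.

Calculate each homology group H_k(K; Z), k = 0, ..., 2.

Take the total order v_0 < v_1 < v_2 < v_3 < v_4 on the vertex set. Then K (dimension 2) consists of the simplices:

  0-simplices (5): [v_0], [v_1], [v_2], [v_3], [v_4]
  1-simplices (10): [v_0,v_1], [v_0,v_2], [v_0,v_3], [v_0,v_4], [v_1,v_2], [v_1,v_3], [v_1,v_4], [v_2,v_3], [v_2,v_4], [v_3,v_4]
  2-simplices (5): [v_0,v_1,v_3], [v_0,v_1,v_4], [v_0,v_2,v_3], [v_1,v_2,v_4], [v_2,v_3,v_4]

Hence C_0 ≅ Z^5, C_1 ≅ Z^10, C_2 ≅ Z^5.

∂_1: C_1 → C_0 sends each edge [p,q] (with p < q) to q − p. For instance
  ∂[v_3,v_4] = [v_4] − [v_3].
The 5×10 boundary matrix has rank 4 and Smith normal form diag(1,1,1,1).

Boundary ∂_2: C_2 → C_1 acts by ∂[p,q,r] = [q,r] − [p,r] + [p,q]. For instance
  ∂[v_2,v_3,v_4] = [v_3,v_4] − [v_2,v_4] + [v_2,v_3],
  ∂[v_1,v_2,v_4] = [v_2,v_4] − [v_1,v_4] + [v_1,v_2].
As a 10×5 matrix over Z this has rank 5, with invariant factors (1,1,1,1,1).

Now H_k = ker ∂_k / im ∂_{k+1}, so:

  H_0: rank C_0 − rank ∂_1 = 5 − 4 = 1, and the invariant factors of ∂_1 are all 1, so H_0 ≅ Z.
  H_1: rank ker ∂_1 − rank ∂_2 = (10 − 4) − 5 = 1, and the invariant factors of ∂_2 are all 1, so H_1 ≅ Z.
  H_2: rank ker ∂_2 − rank ∂_3 = (5 − 5) − 0 = 0, and there is no ∂_3, so H_2 ≅ 0.

As a check, the Euler characteristic is 5 − 10 + 5 = 0, which agrees with 1 − 1 + 0 = 0.

H_0 = Z,  H_1 = Z,  H_2 = 0.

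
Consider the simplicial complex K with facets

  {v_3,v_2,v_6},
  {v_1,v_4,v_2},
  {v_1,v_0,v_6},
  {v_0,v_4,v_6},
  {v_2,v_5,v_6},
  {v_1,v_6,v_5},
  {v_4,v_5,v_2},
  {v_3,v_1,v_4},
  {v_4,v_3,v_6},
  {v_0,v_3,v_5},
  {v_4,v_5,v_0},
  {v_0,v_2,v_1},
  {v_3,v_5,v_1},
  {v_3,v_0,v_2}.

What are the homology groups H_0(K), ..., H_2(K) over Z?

H_0 ≅ Z,  H_1 ≅ Z^2,  H_2 ≅ Z.

Take the total order v_0 < v_1 < v_2 < v_3 < v_4 < v_5 < v_6 on the vertex set. Then K (dimension 2) consists of the simplices:

  0-simplices (7): [v_0], [v_1], [v_2], [v_3], [v_4], [v_5], [v_6]
  1-simplices (21): (21 of them)
  2-simplices (14): (14 of them)

Hence C_0 ≅ Z^7, C_1 ≅ Z^21, C_2 ≅ Z^14.

The boundary map ∂_1: C_1 → C_0 maps an edge to its endpoints' difference, ∂[p,q] = q − p.
The resulting 7×21 matrix has rank 6, and its Smith normal form has invariant factors (1,1,1,1,1,1).

∂_2: C_2 → C_1 sends each 2-simplex [p,q,r] to [q,r] − [p,r] + [p,q]. For instance
  ∂[v_0,v_3,v_5] = [v_3,v_5] − [v_0,v_5] + [v_0,v_3],
  ∂[v_1,v_3,v_4] = [v_3,v_4] − [v_1,v_4] + [v_1,v_3].
The resulting 21×14 matrix has rank 13, and its Smith normal form has invariant factors (1,1,1,1,1,1,1,1,1,1,1,1,1).

Computing H_k = (kernel of ∂_k) / (image of ∂_{k+1}):

  H_0: rank C_0 − rank ∂_1 = 7 − 6 = 1, and the invariant factors of ∂_1 are all 1, so H_0 ≅ Z.
  H_1: rank ker ∂_1 − rank ∂_2 = (21 − 6) − 13 = 2, and the invariant factors of ∂_2 are all 1, so H_1 ≅ Z^2.
  H_2: rank ker ∂_2 − rank ∂_3 = (14 − 13) − 0 = 1, and there is no ∂_3, so H_2 ≅ Z.

As a check, the Euler characteristic is 7 − 21 + 14 = 0, which agrees with 1 − 2 + 1 = 0.
(K is a triangulation of the torus T^2.)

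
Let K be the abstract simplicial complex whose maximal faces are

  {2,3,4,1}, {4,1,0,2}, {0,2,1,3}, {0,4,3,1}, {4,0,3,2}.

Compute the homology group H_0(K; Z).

Fix the vertex order 0 < 1 < 2 < 3 < 4 and write every simplex with vertices in increasing order. Then dim K = 3 and the simplices of K are:

  0-simplices (5): [0], [1], [2], [3], [4]
  1-simplices (10): [0,1], [0,2], [0,3], [0,4], [1,2], [1,3], [1,4], [2,3], [2,4], [3,4]
  2-simplices (10): [0,1,2], [0,1,3], [0,1,4], [0,2,3], [0,2,4], [0,3,4], [1,2,3], [1,2,4], [1,3,4], [2,3,4]
  3-simplices (5): [0,1,2,3], [0,1,2,4], [0,1,3,4], [0,2,3,4], [1,2,3,4]

Hence C_0 ≅ Z^5, C_1 ≅ Z^10, C_2 ≅ Z^10, C_3 ≅ Z^5.

The boundary map ∂_1: C_1 → C_0 maps an edge to its endpoints' difference, ∂[p,q] = q − p. For instance
  ∂[1,4] = [4] − [1].
As a 5×10 matrix over Z this has rank 4, with invariant factors (1,1,1,1).

The boundary map ∂_2: C_2 → C_1 sends each 2-simplex [p,q,r] to [q,r] − [p,r] + [p,q]. For instance
  ∂[0,2,3] = [2,3] − [0,3] + [0,2],
  ∂[0,1,2] = [1,2] − [0,2] + [0,1].
As a 10×10 matrix over Z this has rank 6, with invariant factors (1,1,1,1,1,1).

∂_3: C_3 → C_2 sends each 3-simplex σ to the alternating sum Σ_i (−1)^i (σ with its i-th vertex removed). For instance
  ∂[0,1,3,4] = [1,3,4] − [0,3,4] + [0,1,4] − [0,1,3],
  ∂[0,1,2,3] = [1,2,3] − [0,2,3] + [0,1,3] − [0,1,2].
This gives a 10×5 integer matrix of rank 4; reducing to Smith normal form yields diagonal entries (1,1,1,1).

From H_k ≅ ker(∂_k) / im(∂_{k+1}) we obtain:

  H_0: rank C_0 − rank ∂_1 = 5 − 4 = 1, and the invariant factors of ∂_1 are all 1, so H_0 ≅ Z.

(K is a triangulation of the 3-sphere S^3.)

H_0 ≅ Z.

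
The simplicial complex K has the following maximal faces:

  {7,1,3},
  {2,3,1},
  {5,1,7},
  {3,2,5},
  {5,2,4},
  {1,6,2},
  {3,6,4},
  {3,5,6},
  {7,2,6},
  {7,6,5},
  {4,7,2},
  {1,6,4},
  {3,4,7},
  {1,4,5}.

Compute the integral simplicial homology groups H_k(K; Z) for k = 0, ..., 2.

H_0 = Z,  H_1 = Z^2,  H_2 = Z.

Order the vertices as 1 < 2 < 3 < 4 < 5 < 6 < 7. Listing each simplex with vertices in this order, K has dimension 2 with simplices:

  0-simplices (7): [1], [2], [3], [4], [5], [6], [7]
  1-simplices (21): [1,2], [1,3], [1,4], [1,5], [1,6], [1,7], [2,3], [2,4], [2,5], [2,6], [2,7], [3,4], [3,5], [3,6], [3,7], [4,5], [4,6], [4,7], [5,6], [5,7], [6,7]
  2-simplices (14): [1,2,3], [1,2,6], [1,3,7], [1,4,5], [1,4,6], [1,5,7], [2,3,5], [2,4,5], [2,4,7], [2,6,7], [3,4,6], [3,4,7], [3,5,6], [5,6,7]

Hence C_0 ≅ Z^7, C_1 ≅ Z^21, C_2 ≅ Z^14.

Boundary ∂_1: C_1 → C_0 sends each edge [p,q] (with p < q) to q − p. For instance
  ∂[3,6] = [6] − [3].
The resulting 7×21 matrix has rank 6, and its Smith normal form has invariant factors (1,1,1,1,1,1).

∂_2: C_2 → C_1 acts by ∂[p,q,r] = [q,r] − [p,r] + [p,q]. For instance
  ∂[3,4,7] = [4,7] − [3,7] + [3,4],
  ∂[1,5,7] = [5,7] − [1,7] + [1,5].
As a 21×14 matrix over Z this has rank 13, with invariant factors (1,1,1,1,1,1,1,1,1,1,1,1,1).

From H_k ≅ ker(∂_k) / im(∂_{k+1}) we obtain:

  H_0: rank C_0 − rank ∂_1 = 7 − 6 = 1, and the invariant factors of ∂_1 are all 1, so H_0 ≅ Z.
  H_1: rank ker ∂_1 − rank ∂_2 = (21 − 6) − 13 = 2, and the invariant factors of ∂_2 are all 1, so H_1 ≅ Z^2.
  H_2: rank ker ∂_2 − rank ∂_3 = (14 − 13) − 0 = 1, and there is no ∂_3, so H_2 ≅ Z.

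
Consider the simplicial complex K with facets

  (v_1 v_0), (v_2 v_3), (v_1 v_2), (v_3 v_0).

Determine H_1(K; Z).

H_1 = Z.

Order the vertices as v_0 < v_1 < v_2 < v_3. Listing each simplex with vertices in this order, K has dimension 1 with simplices:

  0-simplices (4): [v_0], [v_1], [v_2], [v_3]
  1-simplices (4): [v_0,v_1], [v_0,v_3], [v_1,v_2], [v_2,v_3]

so the chain groups are C_0 ≅ Z^4, C_1 ≅ Z^4.

Boundary ∂_1: C_1 → C_0 sends each edge [p,q] (with p < q) to q − p.
As a 4×4 matrix over Z this has rank 3, with invariant factors (1,1,1).

Computing H_k = (kernel of ∂_k) / (image of ∂_{k+1}):

  H_1: rank ker ∂_1 − rank ∂_2 = (4 − 3) − 0 = 1, and there is no ∂_2, so H_1 = Z.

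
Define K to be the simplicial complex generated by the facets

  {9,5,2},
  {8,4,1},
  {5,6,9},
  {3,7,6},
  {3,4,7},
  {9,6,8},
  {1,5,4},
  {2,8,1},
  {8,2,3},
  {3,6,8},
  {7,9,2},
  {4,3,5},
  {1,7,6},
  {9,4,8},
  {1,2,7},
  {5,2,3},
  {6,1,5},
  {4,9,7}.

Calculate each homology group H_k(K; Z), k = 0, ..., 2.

H_0 = Z,  H_1 = Z^2,  H_2 = Z.

Fix the vertex order 1 < 2 < 3 < 4 < 5 < 6 < 7 < 8 < 9 and write every simplex with vertices in increasing order. Then dim K = 2 and the simplices of K are:

  0-simplices (9): [1], [2], [3], [4], [5], [6], [7], [8], [9]
  1-simplices (27): (27 of them)
  2-simplices (18): [1,2,7], [1,2,8], [1,4,5], [1,4,8], [1,5,6], [1,6,7], [2,3,5], [2,3,8], [2,5,9], [2,7,9], [3,4,5], [3,4,7], [3,6,7], [3,6,8], [4,7,9], [4,8,9], [5,6,9], [6,8,9]

Hence C_0 ≅ Z^9, C_1 ≅ Z^27, C_2 ≅ Z^18.

Boundary ∂_1: C_1 → C_0 maps an edge to its endpoints' difference, ∂[p,q] = q − p. For instance
  ∂[8,9] = [9] − [8].
The resulting 9×27 matrix has rank 8, and its Smith normal form has invariant factors (1,1,1,1,1,1,1,1).

∂_2: C_2 → C_1 acts by ∂[p,q,r] = [q,r] − [p,r] + [p,q]. For instance
  ∂[2,3,8] = [3,8] − [2,8] + [2,3],
  ∂[1,5,6] = [5,6] − [1,6] + [1,5].
The 27×18 boundary matrix has rank 17 and Smith normal form diag(1,1,1,1,1,1,1,1,1,1,1,1,1,1,1,1,1).

Now H_k = ker ∂_k / im ∂_{k+1}, so:

  H_0: rank C_0 − rank ∂_1 = 9 − 8 = 1, and the invariant factors of ∂_1 are all 1, so H_0 ≅ Z.
  H_1: rank ker ∂_1 − rank ∂_2 = (27 − 8) − 17 = 2, and the invariant factors of ∂_2 are all 1, so H_1 ≅ Z^2.
  H_2: rank ker ∂_2 − rank ∂_3 = (18 − 17) − 0 = 1, and there is no ∂_3, so H_2 ≅ Z.

As a check, the Euler characteristic is 9 − 27 + 18 = 0, which agrees with 1 − 2 + 1 = 0.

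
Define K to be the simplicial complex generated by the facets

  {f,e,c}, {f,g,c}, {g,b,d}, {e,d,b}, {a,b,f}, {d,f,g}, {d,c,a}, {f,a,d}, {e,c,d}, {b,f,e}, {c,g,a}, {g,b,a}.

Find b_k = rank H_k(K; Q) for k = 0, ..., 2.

b_0 = 1, b_1 = 0, b_2 = 0.

Order the vertices as a < b < c < d < e < f < g. Listing each simplex with vertices in this order, K has dimension 2 with simplices:

  0-simplices (7): a, b, c, d, e, f, g
  1-simplices (18): ab, ac, ad, af, ag, bd, be, bf, bg, cd, ce, cf, cg, de, df, dg, ef, fg
  2-simplices (12): abf, abg, acd, acg, adf, bde, bdg, bef, cde, cef, cfg, dfg

Hence C_0 ≅ Z^7, C_1 ≅ Z^18, C_2 ≅ Z^12.

∂_1: C_1 → C_0 maps an edge to its endpoints' difference, ∂[p,q] = q − p.
The resulting 7×18 matrix has rank 6, and its Smith normal form has invariant factors (1,1,1,1,1,1).

The boundary map ∂_2: C_2 → C_1 sends each 2-simplex [p,q,r] to [q,r] − [p,r] + [p,q]. For instance
  ∂cde = de − ce + cd,
  ∂cef = ef − cf + ce.
The 18×12 boundary matrix has rank 12 and Smith normal form diag(1,1,1,1,1,1,1,1,1,1,1,2).

Computing H_k = (kernel of ∂_k) / (image of ∂_{k+1}):

  H_0: rank C_0 − rank ∂_1 = 7 − 6 = 1, and the invariant factors of ∂_1 are all 1, so H_0 ≅ Z.
  H_1: rank ker ∂_1 − rank ∂_2 = (18 − 6) − 12 = 0, and ∂_2 has invariant factor 2 > 1, so H_1 ≅ Z/2Z.
  H_2: rank ker ∂_2 − rank ∂_3 = (12 − 12) − 0 = 0, and there is no ∂_3, so H_2 ≅ 0.

(K is a triangulation of the real projective plane RP^2.)

Hence the Betti numbers are b_0 = 1, b_1 = 0, b_2 = 0.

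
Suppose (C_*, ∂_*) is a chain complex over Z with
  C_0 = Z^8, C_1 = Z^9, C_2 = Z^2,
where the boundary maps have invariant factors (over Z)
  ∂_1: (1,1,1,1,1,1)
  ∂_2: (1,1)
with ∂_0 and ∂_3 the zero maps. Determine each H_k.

H_0 ≅ Z^2,  H_1 ≅ Z,  H_2 = 0.

H_0: b_0 = 8 − 0 − 6 = 2; torsion from ∂_1 factors > 1: none. So H_0 ≅ Z^2.
H_1: b_1 = 9 − 6 − 2 = 1; torsion from ∂_2 factors > 1: none. So H_1 ≅ Z.
H_2: b_2 = 2 − 2 − 0 = 0; torsion from ∂_3 factors > 1: none. So H_2 ≅ 0.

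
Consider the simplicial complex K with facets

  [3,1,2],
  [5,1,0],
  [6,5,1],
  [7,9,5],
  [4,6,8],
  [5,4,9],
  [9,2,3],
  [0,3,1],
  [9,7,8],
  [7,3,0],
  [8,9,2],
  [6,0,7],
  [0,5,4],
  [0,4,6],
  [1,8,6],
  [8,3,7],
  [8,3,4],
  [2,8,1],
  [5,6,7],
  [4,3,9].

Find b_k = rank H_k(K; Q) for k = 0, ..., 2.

We work with the vertex ordering 0 < 1 < 2 < 3 < 4 < 5 < 6 < 7 < 8 < 9. The simplices of K, each written with vertices in increasing order, are:

  0-simplices (10): [0], [1], [2], [3], [4], [5], [6], [7], [8], [9]
  1-simplices (30): (30 of them)
  2-simplices (20): (20 of them)

giving chain groups C_0 ≅ Z^10, C_1 ≅ Z^30, C_2 ≅ Z^20.

∂_1: C_1 → C_0 maps an edge to its endpoints' difference, ∂[p,q] = q − p.
This gives a 10×30 integer matrix of rank 9; reducing to Smith normal form yields diagonal entries (1,1,1,1,1,1,1,1,1).

∂_2: C_2 → C_1 acts by ∂[p,q,r] = [q,r] − [p,r] + [p,q]. For instance
  ∂[0,1,3] = [1,3] − [0,3] + [0,1],
  ∂[0,3,7] = [3,7] − [0,7] + [0,3].
As a 30×20 matrix over Z this has rank 20, with invariant factors (1,1,1,1,1,1,1,1,1,1,1,1,1,1,1,1,1,1,1,2).

Reading off H_k = ker ∂_k / im ∂_{k+1}:

  H_0: rank C_0 − rank ∂_1 = 10 − 9 = 1, and the invariant factors of ∂_1 are all 1, so H_0 = Z.
  H_1: rank ker ∂_1 − rank ∂_2 = (30 − 9) − 20 = 1, and ∂_2 has invariant factor 2 > 1, so H_1 = Z ⊕ Z/2.
  H_2: rank ker ∂_2 − rank ∂_3 = (20 − 20) − 0 = 0, and there is no ∂_3, so H_2 = 0.

Hence the Betti numbers are b_0 = 1, b_1 = 1, b_2 = 0.

b_0 = 1, b_1 = 1, b_2 = 0.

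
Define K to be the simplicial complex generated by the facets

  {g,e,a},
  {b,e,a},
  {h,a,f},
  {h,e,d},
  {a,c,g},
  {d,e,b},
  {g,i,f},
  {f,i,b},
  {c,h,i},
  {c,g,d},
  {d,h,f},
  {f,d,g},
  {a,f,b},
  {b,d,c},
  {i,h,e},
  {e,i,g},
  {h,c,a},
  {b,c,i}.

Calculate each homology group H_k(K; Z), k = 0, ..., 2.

We work with the vertex ordering a < b < c < d < e < f < g < h < i. The simplices of K, each written with vertices in increasing order, are:

  0-simplices (9): a, b, c, d, e, f, g, h, i
  1-simplices (27): ab, ac, ae, af, ag, ah, bc, bd, be, bf, bi, cd, cg, ch, ci, de, df, dg, dh, eg, eh, ei, fg, fh, fi, gi, hi
  2-simplices (18): abe, abf, acg, ach, aeg, afh, bcd, bci, bde, bfi, cdg, chi, deh, dfg, dfh, egi, ehi, fgi

so the chain groups are C_0 ≅ Z^9, C_1 ≅ Z^27, C_2 ≅ Z^18.

∂_1: C_1 → C_0 is given by ∂[p,q] = [q] − [p]. For instance
  ∂dh = h − d.
This gives a 9×27 integer matrix of rank 8; reducing to Smith normal form yields diagonal entries (1,1,1,1,1,1,1,1).

Boundary ∂_2: C_2 → C_1 maps a triangle to the signed sum of its edges. For instance
  ∂abe = be − ae + ab,
  ∂bfi = fi − bi + bf.
The 27×18 boundary matrix has rank 17 and Smith normal form diag(1,1,1,1,1,1,1,1,1,1,1,1,1,1,1,1,1).

From H_k ≅ ker(∂_k) / im(∂_{k+1}) we obtain:

  H_0: rank C_0 − rank ∂_1 = 9 − 8 = 1, and the invariant factors of ∂_1 are all 1, so H_0 = Z.
  H_1: rank ker ∂_1 − rank ∂_2 = (27 − 8) − 17 = 2, and the invariant factors of ∂_2 are all 1, so H_1 = Z^2.
  H_2: rank ker ∂_2 − rank ∂_3 = (18 − 17) − 0 = 1, and there is no ∂_3, so H_2 = Z.

As a check, the Euler characteristic is 9 − 27 + 18 = 0, which agrees with 1 − 2 + 1 = 0.
(K is a triangulation of the torus T^2.)

H_0 = Z,  H_1 = Z^2,  H_2 = Z.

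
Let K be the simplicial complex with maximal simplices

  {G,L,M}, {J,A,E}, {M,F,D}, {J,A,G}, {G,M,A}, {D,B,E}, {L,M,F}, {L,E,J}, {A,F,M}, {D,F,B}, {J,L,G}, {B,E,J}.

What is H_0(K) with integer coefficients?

H_0 ≅ Z.

K has 9 vertices, 21 edges, 12 triangles.
rank ∂_0 = 0, rank ∂_1 = 8 ⇒ b_0 = 9 − 0 − 8 = 1; all invariant factors of ∂_1 are 1 so no torsion. So H_0 ≅ Z.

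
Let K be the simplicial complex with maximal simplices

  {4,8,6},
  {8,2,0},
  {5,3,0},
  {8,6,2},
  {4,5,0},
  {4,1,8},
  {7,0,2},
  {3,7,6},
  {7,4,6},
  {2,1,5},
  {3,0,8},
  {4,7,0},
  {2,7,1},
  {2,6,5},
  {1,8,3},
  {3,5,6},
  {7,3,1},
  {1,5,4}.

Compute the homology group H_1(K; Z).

H_1 = Z^2.

Order the vertices as 0 < 1 < 2 < 3 < 4 < 5 < 6 < 7 < 8. Listing each simplex with vertices in this order, K has dimension 2 with simplices:

  0-simplices (9): [0], [1], [2], [3], [4], [5], [6], [7], [8]
  1-simplices (27): (27 of them)
  2-simplices (18): [0,2,7], [0,2,8], [0,3,5], [0,3,8], [0,4,5], [0,4,7], [1,2,5], [1,2,7], [1,3,7], [1,3,8], [1,4,5], [1,4,8], [2,5,6], [2,6,8], [3,5,6], [3,6,7], [4,6,7], [4,6,8]

giving chain groups C_0 ≅ Z^9, C_1 ≅ Z^27, C_2 ≅ Z^18.

∂_1: C_1 → C_0 sends each edge [p,q] (with p < q) to q − p. For instance
  ∂[3,6] = [6] − [3].
The resulting 9×27 matrix has rank 8, and its Smith normal form has invariant factors (1,1,1,1,1,1,1,1).

The boundary map ∂_2: C_2 → C_1 acts by ∂[p,q,r] = [q,r] − [p,r] + [p,q]. For instance
  ∂[0,4,7] = [4,7] − [0,7] + [0,4],
  ∂[1,4,8] = [4,8] − [1,8] + [1,4].
As a 27×18 matrix over Z this has rank 17, with invariant factors (1,1,1,1,1,1,1,1,1,1,1,1,1,1,1,1,1).

From H_k ≅ ker(∂_k) / im(∂_{k+1}) we obtain:

  H_1: rank ker ∂_1 − rank ∂_2 = (27 − 8) − 17 = 2, and the invariant factors of ∂_2 are all 1, so H_1 ≅ Z^2.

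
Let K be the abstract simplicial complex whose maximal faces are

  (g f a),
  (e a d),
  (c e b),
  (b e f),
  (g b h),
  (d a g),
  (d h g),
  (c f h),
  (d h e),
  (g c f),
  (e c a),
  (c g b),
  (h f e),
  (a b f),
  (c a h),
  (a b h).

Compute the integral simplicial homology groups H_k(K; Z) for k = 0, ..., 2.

K has 8 vertices, 24 edges, 16 triangles.
rank ∂_0 = 0, rank ∂_1 = 7 ⇒ b_0 = 8 − 0 − 7 = 1; all invariant factors of ∂_1 are 1 so no torsion. So H_0 = Z.
rank ∂_1 = 7, rank ∂_2 = 15 ⇒ b_1 = 24 − 7 − 15 = 2; all invariant factors of ∂_2 are 1 so no torsion. So H_1 = Z^2.
rank ∂_2 = 15, rank ∂_3 = 0 ⇒ b_2 = 16 − 15 − 0 = 1. So H_2 = Z.

H_0 = Z,  H_1 = Z^2,  H_2 = Z.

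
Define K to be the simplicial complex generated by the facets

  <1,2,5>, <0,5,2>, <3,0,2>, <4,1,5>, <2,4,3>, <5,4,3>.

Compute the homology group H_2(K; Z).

H_2 = 0.

Order the vertices as 0 < 1 < 2 < 3 < 4 < 5. Listing each simplex with vertices in this order, K has dimension 2 with simplices:

  0-simplices (6): [0], [1], [2], [3], [4], [5]
  1-simplices (12): [0,2], [0,3], [0,5], [1,2], [1,4], [1,5], [2,3], [2,4], [2,5], [3,4], [3,5], [4,5]
  2-simplices (6): [0,2,3], [0,2,5], [1,2,5], [1,4,5], [2,3,4], [3,4,5]

giving chain groups C_0 ≅ Z^6, C_1 ≅ Z^12, C_2 ≅ Z^6.

Boundary ∂_1: C_1 → C_0 sends each edge [p,q] (with p < q) to q − p.
As a 6×12 matrix over Z this has rank 5, with invariant factors (1,1,1,1,1).

The boundary map ∂_2: C_2 → C_1 sends each 2-simplex [p,q,r] to [q,r] − [p,r] + [p,q]. For instance
  ∂[3,4,5] = [4,5] − [3,5] + [3,4],
  ∂[1,4,5] = [4,5] − [1,5] + [1,4].
This gives a 12×6 integer matrix of rank 6; reducing to Smith normal form yields diagonal entries (1,1,1,1,1,1).

From H_k ≅ ker(∂_k) / im(∂_{k+1}) we obtain:

  H_2: rank ker ∂_2 − rank ∂_3 = (6 − 6) − 0 = 0, and there is no ∂_3, so H_2 = 0.

(K is a triangulation of the cylinder S^1 x I.)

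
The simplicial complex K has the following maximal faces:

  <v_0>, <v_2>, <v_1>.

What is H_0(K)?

K has 3 vertices.
rank ∂_0 = 0, rank ∂_1 = 0 ⇒ b_0 = 3 − 0 − 0 = 3. So H_0 = Z^3.

H_0 = Z^3.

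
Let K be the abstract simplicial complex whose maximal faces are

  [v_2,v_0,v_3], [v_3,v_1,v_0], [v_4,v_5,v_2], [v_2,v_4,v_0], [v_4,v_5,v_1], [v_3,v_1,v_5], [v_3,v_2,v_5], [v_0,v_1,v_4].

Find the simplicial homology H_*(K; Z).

Take the total order v_0 < v_1 < v_2 < v_3 < v_4 < v_5 on the vertex set. Then K (dimension 2) consists of the simplices:

  0-simplices (6): [v_0], [v_1], [v_2], [v_3], [v_4], [v_5]
  1-simplices (12): [v_0,v_1], [v_0,v_2], [v_0,v_3], [v_0,v_4], [v_1,v_3], [v_1,v_4], [v_1,v_5], [v_2,v_3], [v_2,v_4], [v_2,v_5], [v_3,v_5], [v_4,v_5]
  2-simplices (8): [v_0,v_1,v_3], [v_0,v_1,v_4], [v_0,v_2,v_3], [v_0,v_2,v_4], [v_1,v_3,v_5], [v_1,v_4,v_5], [v_2,v_3,v_5], [v_2,v_4,v_5]

giving chain groups C_0 ≅ Z^6, C_1 ≅ Z^12, C_2 ≅ Z^8.

The boundary map ∂_1: C_1 → C_0 sends each edge [p,q] (with p < q) to q − p.
The resulting 6×12 matrix has rank 5, and its Smith normal form has invariant factors (1,1,1,1,1).

∂_2: C_2 → C_1 sends each 2-simplex [p,q,r] to [q,r] − [p,r] + [p,q]. For instance
  ∂[v_1,v_3,v_5] = [v_3,v_5] − [v_1,v_5] + [v_1,v_3],
  ∂[v_0,v_1,v_3] = [v_1,v_3] − [v_0,v_3] + [v_0,v_1].
The 12×8 boundary matrix has rank 7 and Smith normal form diag(1,1,1,1,1,1,1).

Computing H_k = (kernel of ∂_k) / (image of ∂_{k+1}):

  H_0: rank C_0 − rank ∂_1 = 6 − 5 = 1, and the invariant factors of ∂_1 are all 1, so H_0 = Z.
  H_1: rank ker ∂_1 − rank ∂_2 = (12 − 5) − 7 = 0, and the invariant factors of ∂_2 are all 1, so H_1 = 0.
  H_2: rank ker ∂_2 − rank ∂_3 = (8 − 7) − 0 = 1, and there is no ∂_3, so H_2 = Z.

H_0 = Z,  H_1 = 0,  H_2 = Z.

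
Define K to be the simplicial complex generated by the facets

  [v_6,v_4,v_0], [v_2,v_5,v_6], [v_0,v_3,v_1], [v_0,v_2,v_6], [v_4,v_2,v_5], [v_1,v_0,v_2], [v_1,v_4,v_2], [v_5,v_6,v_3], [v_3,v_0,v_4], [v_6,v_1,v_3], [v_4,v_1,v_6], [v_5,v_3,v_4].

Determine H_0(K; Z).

Order the vertices as v_0 < v_1 < v_2 < v_3 < v_4 < v_5 < v_6. Listing each simplex with vertices in this order, K has dimension 2 with simplices:

  0-simplices (7): [v_0], [v_1], [v_2], [v_3], [v_4], [v_5], [v_6]
  1-simplices (18): (18 of them)
  2-simplices (12): (12 of them)

giving chain groups C_0 ≅ Z^7, C_1 ≅ Z^18, C_2 ≅ Z^12.

The boundary map ∂_1: C_1 → C_0 is given by ∂[p,q] = [q] − [p]. For instance
  ∂[v_3,v_6] = [v_6] − [v_3].
The 7×18 boundary matrix has rank 6 and Smith normal form diag(1,1,1,1,1,1).

The boundary map ∂_2: C_2 → C_1 maps a triangle to the signed sum of its edges. For instance
  ∂[v_0,v_1,v_3] = [v_1,v_3] − [v_0,v_3] + [v_0,v_1],
  ∂[v_3,v_5,v_6] = [v_5,v_6] − [v_3,v_6] + [v_3,v_5].
This gives a 18×12 integer matrix of rank 12; reducing to Smith normal form yields diagonal entries (1,1,1,1,1,1,1,1,1,1,1,2).

Reading off H_k = ker ∂_k / im ∂_{k+1}:

  H_0: rank C_0 − rank ∂_1 = 7 − 6 = 1, and the invariant factors of ∂_1 are all 1, so H_0 ≅ Z.

H_0 ≅ Z.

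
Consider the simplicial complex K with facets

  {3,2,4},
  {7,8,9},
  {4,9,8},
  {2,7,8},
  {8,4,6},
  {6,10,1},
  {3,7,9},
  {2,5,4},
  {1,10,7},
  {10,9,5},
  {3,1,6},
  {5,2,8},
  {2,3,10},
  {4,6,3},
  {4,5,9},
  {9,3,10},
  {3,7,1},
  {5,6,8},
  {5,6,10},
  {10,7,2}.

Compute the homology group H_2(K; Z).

H_2 = 0.

Take the total order 1 < 2 < 3 < 4 < 5 < 6 < 7 < 8 < 9 < 10 on the vertex set. Then K (dimension 2) consists of the simplices:

  0-simplices (10): [1], [2], [3], [4], [5], [6], [7], [8], [9], [10]
  1-simplices (30): (30 of them)
  2-simplices (20): (20 of them)

giving chain groups C_0 ≅ Z^10, C_1 ≅ Z^30, C_2 ≅ Z^20.

The boundary map ∂_1: C_1 → C_0 maps an edge to its endpoints' difference, ∂[p,q] = q − p. For instance
  ∂[2,3] = [3] − [2].
As a 10×30 matrix over Z this has rank 9, with invariant factors (1,1,1,1,1,1,1,1,1).

Boundary ∂_2: C_2 → C_1 sends each 2-simplex [p,q,r] to [q,r] − [p,r] + [p,q]. For instance
  ∂[1,7,10] = [7,10] − [1,10] + [1,7],
  ∂[2,3,4] = [3,4] − [2,4] + [2,3].
As a 30×20 matrix over Z this has rank 20, with invariant factors (1,1,1,1,1,1,1,1,1,1,1,1,1,1,1,1,1,1,1,2).

Reading off H_k = ker ∂_k / im ∂_{k+1}:

  H_2: rank ker ∂_2 − rank ∂_3 = (20 − 20) − 0 = 0, and there is no ∂_3, so H_2 = 0.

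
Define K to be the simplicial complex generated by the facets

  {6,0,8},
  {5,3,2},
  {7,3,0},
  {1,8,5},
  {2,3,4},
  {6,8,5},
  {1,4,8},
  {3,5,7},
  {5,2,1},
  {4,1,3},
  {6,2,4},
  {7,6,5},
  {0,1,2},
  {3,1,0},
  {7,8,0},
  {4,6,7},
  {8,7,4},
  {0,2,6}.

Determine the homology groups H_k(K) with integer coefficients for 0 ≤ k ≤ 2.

Fix the vertex order 0 < 1 < 2 < 3 < 4 < 5 < 6 < 7 < 8 and write every simplex with vertices in increasing order. Then dim K = 2 and the simplices of K are:

  0-simplices (9): [0], [1], [2], [3], [4], [5], [6], [7], [8]
  1-simplices (27): (27 of them)
  2-simplices (18): [0,1,2], [0,1,3], [0,2,6], [0,3,7], [0,6,8], [0,7,8], [1,2,5], [1,3,4], [1,4,8], [1,5,8], [2,3,4], [2,3,5], [2,4,6], [3,5,7], [4,6,7], [4,7,8], [5,6,7], [5,6,8]

Hence C_0 ≅ Z^9, C_1 ≅ Z^27, C_2 ≅ Z^18.

Boundary ∂_1: C_1 → C_0 is given by ∂[p,q] = [q] − [p]. For instance
  ∂[2,4] = [4] − [2].
As a 9×27 matrix over Z this has rank 8, with invariant factors (1,1,1,1,1,1,1,1).

Boundary ∂_2: C_2 → C_1 maps a triangle to the signed sum of its edges. For instance
  ∂[0,2,6] = [2,6] − [0,6] + [0,2],
  ∂[0,1,2] = [1,2] − [0,2] + [0,1].
As a 27×18 matrix over Z this has rank 18, with invariant factors (1,1,1,1,1,1,1,1,1,1,1,1,1,1,1,1,1,2).

Computing H_k = (kernel of ∂_k) / (image of ∂_{k+1}):

  H_0: rank C_0 − rank ∂_1 = 9 − 8 = 1, and the invariant factors of ∂_1 are all 1, so H_0 = Z.
  H_1: rank ker ∂_1 − rank ∂_2 = (27 − 8) − 18 = 1, and ∂_2 has invariant factor 2 > 1, so H_1 = Z ⊕ Z_2.
  H_2: rank ker ∂_2 − rank ∂_3 = (18 − 18) − 0 = 0, and there is no ∂_3, so H_2 = 0.

As a check, the Euler characteristic is 9 − 27 + 18 = 0, which agrees with 1 − 1 + 0 = 0.

H_0 = Z,  H_1 = Z ⊕ Z_2,  H_2 = 0.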